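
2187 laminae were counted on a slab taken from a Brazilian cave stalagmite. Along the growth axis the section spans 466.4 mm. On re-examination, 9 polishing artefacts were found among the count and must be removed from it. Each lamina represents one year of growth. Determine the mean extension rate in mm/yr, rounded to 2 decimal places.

Correcting the raw count gives 2187 − 9 = 2178 true laminae.
Mean rate = 466.4 mm / 2178 years ≈ 0.21 mm/yr.

0.21 mm/yr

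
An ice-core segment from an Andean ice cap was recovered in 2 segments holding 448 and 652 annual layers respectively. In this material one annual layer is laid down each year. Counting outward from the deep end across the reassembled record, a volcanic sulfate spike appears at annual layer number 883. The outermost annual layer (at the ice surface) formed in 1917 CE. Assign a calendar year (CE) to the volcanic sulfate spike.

Total annual layers = 448 + 652 = 1100.
1100 − 883 = 217 annual layers lie beyond the volcanic sulfate spike toward the ice surface.
Counting back 217 years from 1917 CE places the volcanic sulfate spike in 1917 − 217 = 1700 CE.

1700 CE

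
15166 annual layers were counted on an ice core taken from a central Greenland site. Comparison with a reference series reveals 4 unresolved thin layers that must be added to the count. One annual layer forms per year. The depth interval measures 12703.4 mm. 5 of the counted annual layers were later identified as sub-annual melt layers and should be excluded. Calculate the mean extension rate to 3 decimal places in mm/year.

True annual layer count = 15166 − 5 + 4 = 15165.
12703.4 mm over 15165 years gives 12703.4 / 15165 ≈ 0.838 mm/year.

0.838 mm/year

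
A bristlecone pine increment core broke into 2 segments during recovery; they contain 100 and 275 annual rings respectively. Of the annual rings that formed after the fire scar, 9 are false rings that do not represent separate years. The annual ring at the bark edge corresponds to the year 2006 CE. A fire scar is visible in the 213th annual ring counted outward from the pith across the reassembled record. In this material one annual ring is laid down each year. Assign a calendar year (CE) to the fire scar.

Total annual rings = 100 + 275 = 375.
Between annual ring 213 and the bark edge there are 375 − 213 = 162 annual rings.
Excluding 9 false annual rings: 162 − 9 = 153.
The annual ring at the bark edge is 2006 CE, so the fire scar dates to 2006 − 153 = 1853 CE.

1853 CE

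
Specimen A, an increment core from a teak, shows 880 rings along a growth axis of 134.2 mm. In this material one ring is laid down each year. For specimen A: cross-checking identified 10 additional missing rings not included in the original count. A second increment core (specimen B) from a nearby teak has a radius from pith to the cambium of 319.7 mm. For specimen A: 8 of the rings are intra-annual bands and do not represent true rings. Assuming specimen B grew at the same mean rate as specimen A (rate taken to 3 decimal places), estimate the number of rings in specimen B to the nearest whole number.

Specimen A: adjusted count: 880 − 8 + 10 = 882 rings.
A: Extension rate ≈ 134.2 / 882 = 0.152 mm per year.
Specimen B: 319.7 mm / 0.152 mm per year = 2103.29 years ≈ 2103 rings.

2103 rings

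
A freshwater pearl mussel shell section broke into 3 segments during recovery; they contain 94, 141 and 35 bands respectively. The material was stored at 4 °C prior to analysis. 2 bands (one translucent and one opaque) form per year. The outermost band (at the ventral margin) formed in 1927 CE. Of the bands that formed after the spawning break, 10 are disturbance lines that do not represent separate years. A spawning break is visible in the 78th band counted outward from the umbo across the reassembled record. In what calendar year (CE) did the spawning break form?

1836 CE

Total bands = 94 + 141 + 35 = 270.
The spawning break sits at band 78 from the umbo, so 270 − 78 = 192 bands formed after it.
Excluding 10 false bands: 192 − 10 = 182.
Dividing by 2 bands per year: 182 / 2 = 91 years.
1927 − 91 = 1836 CE.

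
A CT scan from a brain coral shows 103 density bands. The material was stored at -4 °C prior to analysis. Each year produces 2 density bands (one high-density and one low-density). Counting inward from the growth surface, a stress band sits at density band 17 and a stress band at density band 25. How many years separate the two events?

25 − 17 = 8 density bands lie between the two events.
With 2 density bands per year, 8 / 2 = 4 years.

4 yr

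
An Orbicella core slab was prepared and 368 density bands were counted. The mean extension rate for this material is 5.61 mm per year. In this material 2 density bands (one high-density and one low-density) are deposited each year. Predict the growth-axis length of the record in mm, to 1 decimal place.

1032.2 mm

Dividing by 2 density bands per year: 368 / 2 = 184 years.
Length ≈ 5.61 × 184 = 1032.2 mm.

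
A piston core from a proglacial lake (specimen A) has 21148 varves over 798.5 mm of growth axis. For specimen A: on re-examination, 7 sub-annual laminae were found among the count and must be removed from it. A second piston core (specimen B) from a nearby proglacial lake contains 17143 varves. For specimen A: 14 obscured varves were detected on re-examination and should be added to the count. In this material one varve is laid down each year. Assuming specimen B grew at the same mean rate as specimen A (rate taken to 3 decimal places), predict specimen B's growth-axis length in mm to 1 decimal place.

Specimen A: correcting the raw count gives 21148 − 7 + 14 = 21155 true varves.
A: 798.5 mm over 21155 years gives 798.5 / 21155 ≈ 0.038 mm/year.
B's length ≈ 0.038 × 17143 = 651.4 mm.

651.4 mm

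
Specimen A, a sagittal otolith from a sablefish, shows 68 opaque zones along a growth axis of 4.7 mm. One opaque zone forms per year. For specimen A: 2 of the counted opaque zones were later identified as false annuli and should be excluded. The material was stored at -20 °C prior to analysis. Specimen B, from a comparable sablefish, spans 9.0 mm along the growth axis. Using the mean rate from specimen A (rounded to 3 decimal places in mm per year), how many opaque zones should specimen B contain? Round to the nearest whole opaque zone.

127 opaque zones

Specimen A: true opaque zone count = 68 − 2 = 66.
A: Mean rate = 4.7 mm / 66 years ≈ 0.071 mm/yr.
B spans 9.0 / 0.071 = 126.76 years ≈ 127 opaque zones.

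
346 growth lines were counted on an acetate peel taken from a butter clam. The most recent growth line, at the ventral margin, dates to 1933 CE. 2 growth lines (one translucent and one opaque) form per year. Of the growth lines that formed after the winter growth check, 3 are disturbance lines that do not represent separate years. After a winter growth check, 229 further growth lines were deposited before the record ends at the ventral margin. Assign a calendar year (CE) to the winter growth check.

229 growth lines post-date the winter growth check.
Removing the 3 false growth lines leaves 229 − 3 = 226 true growth lines beyond the winter growth check.
With 2 growth lines per year, 226 / 2 = 113 years.
The growth line at the ventral margin is 1933 CE, so the winter growth check dates to 1933 − 113 = 1820 CE.

1820 CE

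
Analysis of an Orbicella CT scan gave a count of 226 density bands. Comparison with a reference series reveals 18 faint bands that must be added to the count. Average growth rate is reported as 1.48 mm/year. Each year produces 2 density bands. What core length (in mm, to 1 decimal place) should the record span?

180.6 mm

After corrections the count is 226 + 18 = 244 density bands.
With 2 density bands per year, 244 / 2 = 122 years.
122 years at 1.48 mm/year gives 1.48 × 122 = 180.6 mm.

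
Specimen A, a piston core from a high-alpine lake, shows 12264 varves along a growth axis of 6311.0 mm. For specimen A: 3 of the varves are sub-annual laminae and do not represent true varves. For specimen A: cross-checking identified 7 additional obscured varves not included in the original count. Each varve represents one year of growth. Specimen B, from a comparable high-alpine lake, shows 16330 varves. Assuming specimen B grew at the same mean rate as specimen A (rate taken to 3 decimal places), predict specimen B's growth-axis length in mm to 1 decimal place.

Specimen A: true varve count = 12264 − 3 + 7 = 12268.
A: 6311.0 mm over 12268 years gives 6311.0 / 12268 ≈ 0.514 mm per year.
For B, 0.514 mm/year × 16330 years = 8393.6 mm.

8393.6 mm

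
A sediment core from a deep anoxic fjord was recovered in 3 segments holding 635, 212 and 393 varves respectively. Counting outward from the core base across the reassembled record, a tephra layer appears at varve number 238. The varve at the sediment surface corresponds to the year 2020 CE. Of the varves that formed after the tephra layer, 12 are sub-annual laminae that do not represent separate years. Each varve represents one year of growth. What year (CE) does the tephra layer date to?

1030 CE

Total varves = 635 + 212 + 393 = 1240.
1240 − 238 = 1002 varves lie beyond the tephra layer toward the sediment surface.
Removing the 12 false varves leaves 1002 − 12 = 990 true varves beyond the tephra layer.
The varve at the sediment surface is 2020 CE, so the tephra layer dates to 2020 − 990 = 1030 CE.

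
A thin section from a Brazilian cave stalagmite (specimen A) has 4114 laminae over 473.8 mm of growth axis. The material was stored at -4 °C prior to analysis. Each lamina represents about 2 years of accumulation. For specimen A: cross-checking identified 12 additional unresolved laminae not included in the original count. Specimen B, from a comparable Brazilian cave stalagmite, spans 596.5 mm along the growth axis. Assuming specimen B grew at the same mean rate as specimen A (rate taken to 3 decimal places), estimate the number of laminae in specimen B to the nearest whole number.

5232 laminae

Specimen A: after corrections the count is 4114 + 12 = 4126 laminae.
Specimen A: multiplying by 2 years per lamina: 4126 × 2 = 8252 years.
A: Mean rate = 473.8 mm / 8252 years ≈ 0.057 mm/year.
B spans 596.5 / 0.057 = 10464.91 years; at 2 years per lamina that is 10464.91 / 2 ≈ 5232 laminae.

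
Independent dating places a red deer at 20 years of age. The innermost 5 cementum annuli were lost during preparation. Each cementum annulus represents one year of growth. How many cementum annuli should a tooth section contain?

At one cementum annulus per year, 20 years correspond to 20 cementum annuli.
Less the 5 uncaptured cementum annuli: 20 − 5 = 15.

15 cementum annuli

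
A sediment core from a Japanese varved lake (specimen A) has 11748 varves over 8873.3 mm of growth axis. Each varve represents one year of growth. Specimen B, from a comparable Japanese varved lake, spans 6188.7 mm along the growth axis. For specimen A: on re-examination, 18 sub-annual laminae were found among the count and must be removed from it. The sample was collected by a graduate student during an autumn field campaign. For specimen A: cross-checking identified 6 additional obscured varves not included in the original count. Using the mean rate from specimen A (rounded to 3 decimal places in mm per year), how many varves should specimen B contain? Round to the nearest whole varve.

Specimen A: correcting the raw count gives 11748 − 18 + 6 = 11736 true varves.
A: 8873.3 mm over 11736 years gives 8873.3 / 11736 ≈ 0.756 mm/yr.
Specimen B: 6188.7 mm / 0.756 mm per year = 8186.11 years ≈ 8186 varves.

8186 varves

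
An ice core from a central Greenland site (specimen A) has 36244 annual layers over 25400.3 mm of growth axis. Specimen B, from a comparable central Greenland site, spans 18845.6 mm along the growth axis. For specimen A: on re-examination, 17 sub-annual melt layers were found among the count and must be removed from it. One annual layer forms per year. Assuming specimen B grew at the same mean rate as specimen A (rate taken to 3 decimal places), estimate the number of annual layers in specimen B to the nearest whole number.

26884 annual layers

Specimen A: adjusted count: 36244 − 17 = 36227 annual layers.
A: 25400.3 mm over 36227 years gives 25400.3 / 36227 ≈ 0.701 mm per year.
B spans 18845.6 / 0.701 = 26883.88 years ≈ 26884 annual layers.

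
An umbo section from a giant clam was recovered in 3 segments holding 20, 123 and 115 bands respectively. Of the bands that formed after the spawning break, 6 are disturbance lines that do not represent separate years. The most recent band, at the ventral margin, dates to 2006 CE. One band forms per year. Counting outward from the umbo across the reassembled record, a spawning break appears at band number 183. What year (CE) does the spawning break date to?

1937 CE

Total bands = 20 + 123 + 115 = 258.
The spawning break sits at band 183 from the umbo, so 258 − 183 = 75 bands formed after it.
Excluding 6 false bands: 75 − 6 = 69.
2006 − 69 = 1937 CE.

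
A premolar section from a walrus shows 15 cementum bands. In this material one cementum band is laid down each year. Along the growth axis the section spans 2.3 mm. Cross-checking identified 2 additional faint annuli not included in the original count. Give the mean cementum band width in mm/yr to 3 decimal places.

After corrections the count is 15 + 2 = 17 cementum bands.
2.3 mm over 17 years gives 2.3 / 17 ≈ 0.135 mm/yr.

0.135 mm/yr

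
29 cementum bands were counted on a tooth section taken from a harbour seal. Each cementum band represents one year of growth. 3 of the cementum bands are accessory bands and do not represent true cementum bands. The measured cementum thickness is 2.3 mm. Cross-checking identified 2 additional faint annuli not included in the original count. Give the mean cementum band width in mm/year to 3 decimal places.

Adjusted count: 29 − 3 + 2 = 28 cementum bands.
2.3 mm over 28 years gives 2.3 / 28 ≈ 0.082 mm/year.

0.082 mm/year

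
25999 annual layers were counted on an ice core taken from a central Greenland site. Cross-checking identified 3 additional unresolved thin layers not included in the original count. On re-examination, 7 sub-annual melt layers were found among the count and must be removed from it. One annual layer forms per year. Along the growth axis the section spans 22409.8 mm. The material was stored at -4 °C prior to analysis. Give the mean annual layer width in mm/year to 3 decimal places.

Adjusted count: 25999 − 7 + 3 = 25995 annual layers.
22409.8 mm over 25995 years gives 22409.8 / 25995 ≈ 0.862 mm/year.

0.862 mm/year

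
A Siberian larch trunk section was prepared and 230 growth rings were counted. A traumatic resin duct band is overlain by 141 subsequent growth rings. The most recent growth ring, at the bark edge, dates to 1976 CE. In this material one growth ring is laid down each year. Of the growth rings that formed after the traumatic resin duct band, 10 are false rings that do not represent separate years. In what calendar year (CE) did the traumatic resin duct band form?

There are 141 growth rings younger than the traumatic resin duct band.
Removing the 10 false growth rings leaves 141 − 10 = 131 true growth rings beyond the traumatic resin duct band.
1976 − 131 = 1845 CE.

1845 CE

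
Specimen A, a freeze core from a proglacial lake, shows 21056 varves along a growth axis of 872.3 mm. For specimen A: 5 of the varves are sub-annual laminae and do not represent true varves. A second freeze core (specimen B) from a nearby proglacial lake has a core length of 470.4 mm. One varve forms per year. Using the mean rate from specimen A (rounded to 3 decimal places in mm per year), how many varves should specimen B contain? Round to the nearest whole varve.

11473 varves

Specimen A: after corrections the count is 21056 − 5 = 21051 varves.
A: 872.3 mm over 21051 years gives 872.3 / 21051 ≈ 0.041 mm/year.
For B, 470.4 / 0.041 = 11473.17 years ≈ 11473 varves.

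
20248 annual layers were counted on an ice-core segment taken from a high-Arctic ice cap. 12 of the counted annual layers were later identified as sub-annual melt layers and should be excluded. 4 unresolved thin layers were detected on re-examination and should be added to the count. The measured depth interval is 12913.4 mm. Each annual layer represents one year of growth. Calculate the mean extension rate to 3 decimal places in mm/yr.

After corrections the count is 20248 − 12 + 4 = 20240 annual layers.
12913.4 mm over 20240 years gives 12913.4 / 20240 ≈ 0.638 mm/yr.

0.638 mm/yr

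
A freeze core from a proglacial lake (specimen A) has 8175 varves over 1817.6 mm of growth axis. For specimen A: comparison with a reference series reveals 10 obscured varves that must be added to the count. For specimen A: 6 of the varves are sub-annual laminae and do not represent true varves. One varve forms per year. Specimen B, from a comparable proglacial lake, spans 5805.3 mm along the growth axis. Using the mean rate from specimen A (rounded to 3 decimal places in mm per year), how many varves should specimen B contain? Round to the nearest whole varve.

26150 varves

Specimen A: correcting the raw count gives 8175 − 6 + 10 = 8179 true varves.
A: Mean rate = 1817.6 mm / 8179 years ≈ 0.222 mm per year.
Specimen B: 5805.3 mm / 0.222 mm per year = 26150.00 years ≈ 26150 varves.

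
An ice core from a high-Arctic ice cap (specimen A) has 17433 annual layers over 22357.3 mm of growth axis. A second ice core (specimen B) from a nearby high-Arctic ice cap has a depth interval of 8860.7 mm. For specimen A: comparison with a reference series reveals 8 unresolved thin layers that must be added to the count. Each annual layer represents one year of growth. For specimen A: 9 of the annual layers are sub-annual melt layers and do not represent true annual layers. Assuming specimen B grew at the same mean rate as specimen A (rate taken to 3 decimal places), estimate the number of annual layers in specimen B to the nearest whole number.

Specimen A: true annual layer count = 17433 − 9 + 8 = 17432.
A: Mean rate = 22357.3 mm / 17432 years ≈ 1.283 mm/yr.
For B, 8860.7 / 1.283 = 6906.24 years ≈ 6906 annual layers.

6906 annual layers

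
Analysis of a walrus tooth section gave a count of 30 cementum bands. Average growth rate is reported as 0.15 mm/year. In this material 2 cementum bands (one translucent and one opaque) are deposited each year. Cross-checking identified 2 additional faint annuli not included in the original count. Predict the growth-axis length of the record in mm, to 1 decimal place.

2.4 mm

True cementum band count = 30 + 2 = 32.
With 2 cementum bands per year, 32 / 2 = 16 years.
16 years at 0.15 mm/year gives 0.15 × 16 = 2.4 mm.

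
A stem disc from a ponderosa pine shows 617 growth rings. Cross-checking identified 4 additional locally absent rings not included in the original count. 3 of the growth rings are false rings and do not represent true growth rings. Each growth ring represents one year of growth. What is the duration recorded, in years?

After corrections the count is 617 − 3 + 4 = 618 growth rings.
With a one-to-one growth ring periodicity this is 618 years.

618 years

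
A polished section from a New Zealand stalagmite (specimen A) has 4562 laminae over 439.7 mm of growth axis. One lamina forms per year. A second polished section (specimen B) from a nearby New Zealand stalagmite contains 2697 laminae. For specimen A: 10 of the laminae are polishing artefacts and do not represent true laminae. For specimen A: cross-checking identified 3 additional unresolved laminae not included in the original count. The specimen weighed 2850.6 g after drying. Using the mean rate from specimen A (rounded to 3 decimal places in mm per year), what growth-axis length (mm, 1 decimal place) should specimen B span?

261.6 mm

Specimen A: correcting the raw count gives 4562 − 10 + 3 = 4555 true laminae.
A: Mean rate = 439.7 mm / 4555 years ≈ 0.097 mm/yr.
Length of B = 0.097 × 2697 = 261.6 mm.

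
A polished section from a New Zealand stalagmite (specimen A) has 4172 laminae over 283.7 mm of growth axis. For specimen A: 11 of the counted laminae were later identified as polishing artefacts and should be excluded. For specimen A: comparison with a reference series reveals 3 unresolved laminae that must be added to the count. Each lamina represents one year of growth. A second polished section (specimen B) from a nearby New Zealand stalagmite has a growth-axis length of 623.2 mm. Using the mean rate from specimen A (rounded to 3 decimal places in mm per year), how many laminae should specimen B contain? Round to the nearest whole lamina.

Specimen A: correcting the raw count gives 4172 − 11 + 3 = 4164 true laminae.
A: Mean rate = 283.7 mm / 4164 years ≈ 0.068 mm/yr.
B spans 623.2 / 0.068 = 9164.71 years ≈ 9165 laminae.

9165 laminae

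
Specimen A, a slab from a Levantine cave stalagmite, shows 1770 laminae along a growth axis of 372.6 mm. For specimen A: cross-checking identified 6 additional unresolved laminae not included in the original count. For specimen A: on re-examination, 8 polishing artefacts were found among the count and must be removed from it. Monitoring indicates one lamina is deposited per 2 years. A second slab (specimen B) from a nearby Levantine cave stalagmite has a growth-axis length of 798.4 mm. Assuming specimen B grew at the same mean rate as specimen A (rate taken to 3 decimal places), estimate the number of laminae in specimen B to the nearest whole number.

3802 laminae

Specimen A: correcting the raw count gives 1770 − 8 + 6 = 1768 true laminae.
Specimen A: 1768 laminae at 2 years each span 1768 × 2 = 3536 years.
A: Extension rate ≈ 372.6 / 3536 = 0.105 mm/yr.
B spans 798.4 / 0.105 = 7603.81 years; at 2 years per lamina that is 7603.81 / 2 ≈ 3802 laminae.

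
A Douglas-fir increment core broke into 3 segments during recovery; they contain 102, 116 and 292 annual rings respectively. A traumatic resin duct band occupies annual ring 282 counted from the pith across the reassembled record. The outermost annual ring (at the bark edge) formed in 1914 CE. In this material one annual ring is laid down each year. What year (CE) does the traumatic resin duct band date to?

Total annual rings = 102 + 116 + 292 = 510.
The traumatic resin duct band sits at annual ring 282 from the pith, so 510 − 282 = 228 annual rings formed after it.
The annual ring at the bark edge is 1914 CE, so the traumatic resin duct band dates to 1914 − 228 = 1686 CE.

1686 CE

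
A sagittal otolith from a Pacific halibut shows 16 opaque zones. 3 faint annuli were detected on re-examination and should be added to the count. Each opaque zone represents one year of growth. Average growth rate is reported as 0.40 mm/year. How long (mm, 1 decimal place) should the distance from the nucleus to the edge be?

Adjusted count: 16 + 3 = 19 opaque zones.
Predicted length = 0.40 mm/year × 19 years = 7.6 mm.

7.6 mm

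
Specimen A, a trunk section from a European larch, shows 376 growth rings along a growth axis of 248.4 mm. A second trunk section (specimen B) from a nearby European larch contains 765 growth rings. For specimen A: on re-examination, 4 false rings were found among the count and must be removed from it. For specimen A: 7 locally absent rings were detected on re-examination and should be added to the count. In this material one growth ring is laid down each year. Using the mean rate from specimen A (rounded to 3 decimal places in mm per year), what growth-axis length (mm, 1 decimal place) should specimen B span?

Specimen A: after corrections the count is 376 − 4 + 7 = 379 growth rings.
A: Extension rate ≈ 248.4 / 379 = 0.655 mm/year.
Length of B = 0.655 × 765 = 501.1 mm.

501.1 mm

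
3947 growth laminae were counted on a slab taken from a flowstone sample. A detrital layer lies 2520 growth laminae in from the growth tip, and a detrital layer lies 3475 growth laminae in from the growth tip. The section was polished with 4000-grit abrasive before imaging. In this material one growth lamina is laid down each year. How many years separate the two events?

955 yr

Separation: 3475 − 2520 = 955 growth laminae.
That is 955 years at one growth lamina per year.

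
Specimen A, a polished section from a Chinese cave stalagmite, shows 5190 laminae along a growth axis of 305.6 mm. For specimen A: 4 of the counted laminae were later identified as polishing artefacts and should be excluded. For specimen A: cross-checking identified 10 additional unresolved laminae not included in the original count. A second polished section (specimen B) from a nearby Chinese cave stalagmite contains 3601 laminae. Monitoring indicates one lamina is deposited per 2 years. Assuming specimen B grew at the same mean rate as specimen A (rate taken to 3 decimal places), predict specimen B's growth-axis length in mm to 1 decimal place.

208.9 mm

Specimen A: correcting the raw count gives 5190 − 4 + 10 = 5196 true laminae.
Specimen A: at 2 years per lamina, 5196 × 2 = 10392 years.
A: Mean rate = 305.6 mm / 10392 years ≈ 0.029 mm/year.
Specimen B: multiplying by 2 years per lamina: 3601 × 2 = 7202 years. For B, 0.029 mm/year × 7202 years = 208.9 mm.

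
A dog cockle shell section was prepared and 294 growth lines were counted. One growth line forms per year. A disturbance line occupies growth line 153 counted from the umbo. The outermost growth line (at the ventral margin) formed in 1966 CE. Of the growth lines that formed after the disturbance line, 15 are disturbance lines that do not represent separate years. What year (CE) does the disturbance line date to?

1840 CE

Between growth line 153 and the ventral margin there are 294 − 153 = 141 growth lines.
141 − 15 false = 126 true growth lines after the disturbance line.
1966 − 126 = 1840 CE.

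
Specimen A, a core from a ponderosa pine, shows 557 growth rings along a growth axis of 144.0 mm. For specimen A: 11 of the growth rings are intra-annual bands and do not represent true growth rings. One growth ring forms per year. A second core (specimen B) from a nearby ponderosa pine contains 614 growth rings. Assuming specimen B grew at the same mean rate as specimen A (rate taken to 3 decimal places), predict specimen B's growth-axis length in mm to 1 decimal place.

162.1 mm

Specimen A: after corrections the count is 557 − 11 = 546 growth rings.
A: Mean rate = 144.0 mm / 546 years ≈ 0.264 mm per year.
B's length ≈ 0.264 × 614 = 162.1 mm.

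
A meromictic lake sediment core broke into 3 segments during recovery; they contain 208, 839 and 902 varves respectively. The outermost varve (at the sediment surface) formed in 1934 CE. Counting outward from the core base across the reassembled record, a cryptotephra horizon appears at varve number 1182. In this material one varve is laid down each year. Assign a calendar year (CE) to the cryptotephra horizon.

1167 CE

Total varves = 208 + 839 + 902 = 1949.
Between varve 1182 and the sediment surface there are 1949 − 1182 = 767 varves.
The varve at the sediment surface is 1934 CE, so the cryptotephra horizon dates to 1934 − 767 = 1167 CE.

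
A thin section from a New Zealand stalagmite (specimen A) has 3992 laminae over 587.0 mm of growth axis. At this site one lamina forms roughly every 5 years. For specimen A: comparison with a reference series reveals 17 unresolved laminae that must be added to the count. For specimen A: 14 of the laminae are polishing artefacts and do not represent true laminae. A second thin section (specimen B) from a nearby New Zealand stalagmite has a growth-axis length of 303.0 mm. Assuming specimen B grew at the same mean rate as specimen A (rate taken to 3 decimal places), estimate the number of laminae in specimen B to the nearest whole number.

2090 laminae

Specimen A: correcting the raw count gives 3992 − 14 + 17 = 3995 true laminae.
Specimen A: at 5 years per lamina, 3995 × 5 = 19975 years.
A: 587.0 mm over 19975 years gives 587.0 / 19975 ≈ 0.029 mm/year.
B spans 303.0 / 0.029 = 10448.28 years; at 5 years per lamina that is 10448.28 / 5 ≈ 2090 laminae.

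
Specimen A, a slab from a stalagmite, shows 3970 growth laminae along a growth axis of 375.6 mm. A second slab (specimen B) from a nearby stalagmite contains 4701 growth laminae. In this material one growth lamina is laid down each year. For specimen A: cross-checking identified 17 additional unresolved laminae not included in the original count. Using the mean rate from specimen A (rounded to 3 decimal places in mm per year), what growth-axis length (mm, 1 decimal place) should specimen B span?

441.9 mm

Specimen A: adjusted count: 3970 + 17 = 3987 growth laminae.
A: 375.6 mm over 3987 years gives 375.6 / 3987 ≈ 0.094 mm/year.
For B, 0.094 mm/year × 4701 years = 441.9 mm.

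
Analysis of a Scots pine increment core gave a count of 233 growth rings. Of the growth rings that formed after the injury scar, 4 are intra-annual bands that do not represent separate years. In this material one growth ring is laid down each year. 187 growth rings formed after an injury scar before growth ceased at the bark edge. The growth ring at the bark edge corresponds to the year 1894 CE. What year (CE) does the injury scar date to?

1711 CE

187 growth rings formed after the injury scar.
187 − 4 false = 183 true growth rings after the injury scar.
The growth ring at the bark edge is 1894 CE, so the injury scar dates to 1894 − 183 = 1711 CE.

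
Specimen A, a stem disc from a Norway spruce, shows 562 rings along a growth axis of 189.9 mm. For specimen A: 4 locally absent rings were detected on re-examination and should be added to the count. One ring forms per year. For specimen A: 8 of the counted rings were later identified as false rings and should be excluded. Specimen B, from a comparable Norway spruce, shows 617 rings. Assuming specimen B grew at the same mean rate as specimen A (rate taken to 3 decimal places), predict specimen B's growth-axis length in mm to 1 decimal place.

209.8 mm

Specimen A: true ring count = 562 − 8 + 4 = 558.
A: Mean rate = 189.9 mm / 558 years ≈ 0.340 mm/yr.
Length of B = 0.340 × 617 = 209.8 mm.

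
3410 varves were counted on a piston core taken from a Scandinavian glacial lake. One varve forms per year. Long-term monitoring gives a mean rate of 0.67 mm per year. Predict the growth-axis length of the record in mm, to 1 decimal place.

2284.7 mm

3410 years of growth are recorded.
3410 years at 0.67 mm/year gives 0.67 × 3410 = 2284.7 mm.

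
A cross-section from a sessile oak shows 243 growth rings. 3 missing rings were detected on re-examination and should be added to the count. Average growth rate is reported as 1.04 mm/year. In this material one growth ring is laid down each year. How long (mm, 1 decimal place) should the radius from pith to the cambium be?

True growth ring count = 243 + 3 = 246.
246 years at 1.04 mm/year gives 1.04 × 246 = 255.8 mm.

255.8 mm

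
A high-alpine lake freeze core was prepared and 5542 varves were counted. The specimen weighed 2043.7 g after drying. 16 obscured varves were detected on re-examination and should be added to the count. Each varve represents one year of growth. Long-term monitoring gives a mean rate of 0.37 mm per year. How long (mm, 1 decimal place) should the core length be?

2056.5 mm

After corrections the count is 5542 + 16 = 5558 varves.
Length ≈ 0.37 × 5558 = 2056.5 mm.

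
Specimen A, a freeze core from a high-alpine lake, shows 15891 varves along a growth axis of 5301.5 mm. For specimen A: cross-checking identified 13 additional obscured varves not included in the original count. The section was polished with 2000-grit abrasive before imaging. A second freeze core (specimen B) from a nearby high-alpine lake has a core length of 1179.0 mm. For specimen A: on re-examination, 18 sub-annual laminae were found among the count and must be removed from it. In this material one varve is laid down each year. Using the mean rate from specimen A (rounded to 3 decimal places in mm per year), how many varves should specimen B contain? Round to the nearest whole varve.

3530 varves

Specimen A: correcting the raw count gives 15891 − 18 + 13 = 15886 true varves.
A: Extension rate ≈ 5301.5 / 15886 = 0.334 mm/year.
B spans 1179.0 / 0.334 = 3529.94 years ≈ 3530 varves.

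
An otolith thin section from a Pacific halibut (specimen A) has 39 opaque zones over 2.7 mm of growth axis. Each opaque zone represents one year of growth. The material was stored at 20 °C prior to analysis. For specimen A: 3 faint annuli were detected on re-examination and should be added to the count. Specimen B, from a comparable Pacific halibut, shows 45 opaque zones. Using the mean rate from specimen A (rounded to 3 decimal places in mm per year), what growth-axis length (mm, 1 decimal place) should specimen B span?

Specimen A: after corrections the count is 39 + 3 = 42 opaque zones.
A: Mean rate = 2.7 mm / 42 years ≈ 0.064 mm/year.
B's length ≈ 0.064 × 45 = 2.9 mm.

2.9 mm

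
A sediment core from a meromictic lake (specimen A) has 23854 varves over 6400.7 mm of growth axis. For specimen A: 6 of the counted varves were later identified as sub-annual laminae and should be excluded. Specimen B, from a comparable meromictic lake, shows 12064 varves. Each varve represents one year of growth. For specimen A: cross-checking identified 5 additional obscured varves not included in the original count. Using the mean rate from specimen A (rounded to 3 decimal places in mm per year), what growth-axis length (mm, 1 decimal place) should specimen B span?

3233.2 mm

Specimen A: adjusted count: 23854 − 6 + 5 = 23853 varves.
A: 6400.7 mm over 23853 years gives 6400.7 / 23853 ≈ 0.268 mm/year.
B's length ≈ 0.268 × 12064 = 3233.2 mm.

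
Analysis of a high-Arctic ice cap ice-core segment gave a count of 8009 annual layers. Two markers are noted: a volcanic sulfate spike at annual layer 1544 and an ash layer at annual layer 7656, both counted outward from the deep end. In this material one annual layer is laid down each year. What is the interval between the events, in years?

6112 years

7656 − 1544 = 6112 annual layers lie between the two events.
At one annual layer per year, 6112 years elapsed between them.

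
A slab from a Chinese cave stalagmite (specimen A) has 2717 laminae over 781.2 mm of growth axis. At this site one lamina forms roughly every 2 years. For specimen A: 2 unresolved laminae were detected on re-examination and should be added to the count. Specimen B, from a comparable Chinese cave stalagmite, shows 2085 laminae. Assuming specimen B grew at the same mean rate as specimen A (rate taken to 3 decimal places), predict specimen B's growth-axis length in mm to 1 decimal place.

Specimen A: true lamina count = 2717 + 2 = 2719.
Specimen A: at 2 years per lamina, 2719 × 2 = 5438 years.
A: Extension rate ≈ 781.2 / 5438 = 0.144 mm/year.
Specimen B: at 2 years per lamina, 2085 × 2 = 4170 years. B's length ≈ 0.144 × 4170 = 600.5 mm.

600.5 mm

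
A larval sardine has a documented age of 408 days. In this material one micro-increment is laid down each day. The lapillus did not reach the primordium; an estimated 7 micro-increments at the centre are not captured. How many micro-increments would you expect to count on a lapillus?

401 micro-increments

One micro-increment per day gives 408 micro-increments over 408 days.
Subtracting the 7 micro-increments not captured gives 408 − 7 = 401 micro-increments in the record.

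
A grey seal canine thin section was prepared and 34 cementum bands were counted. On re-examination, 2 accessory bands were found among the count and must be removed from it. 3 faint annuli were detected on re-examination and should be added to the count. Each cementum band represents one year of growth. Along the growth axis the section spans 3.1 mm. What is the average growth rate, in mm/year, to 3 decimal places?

0.089 mm/year

Correcting the raw count gives 34 − 2 + 3 = 35 true cementum bands.
Extension rate ≈ 3.1 / 35 = 0.089 mm/year.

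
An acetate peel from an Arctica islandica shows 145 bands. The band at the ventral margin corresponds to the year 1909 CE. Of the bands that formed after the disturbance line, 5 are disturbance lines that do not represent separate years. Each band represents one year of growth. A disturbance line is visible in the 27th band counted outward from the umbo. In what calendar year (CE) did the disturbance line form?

1796 CE

Between band 27 and the ventral margin there are 145 − 27 = 118 bands.
Removing the 5 false bands leaves 118 − 5 = 113 true bands beyond the disturbance line.
1909 − 113 = 1796 CE.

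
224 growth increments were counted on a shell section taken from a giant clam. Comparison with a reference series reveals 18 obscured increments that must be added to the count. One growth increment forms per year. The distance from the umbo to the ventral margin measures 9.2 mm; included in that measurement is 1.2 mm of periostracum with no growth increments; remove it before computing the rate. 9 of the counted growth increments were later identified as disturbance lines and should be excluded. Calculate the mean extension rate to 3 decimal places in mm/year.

0.034 mm/year

True growth increment count = 224 − 9 + 18 = 233.
Net length = 9.2 − 1.2 = 8.0 mm.
Mean rate = 8.0 mm / 233 years ≈ 0.034 mm/year.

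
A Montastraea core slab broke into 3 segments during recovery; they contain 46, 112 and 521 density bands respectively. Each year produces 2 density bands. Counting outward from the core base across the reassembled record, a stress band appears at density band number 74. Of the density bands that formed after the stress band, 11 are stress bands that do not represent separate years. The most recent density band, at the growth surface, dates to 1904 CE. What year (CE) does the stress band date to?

1607 CE

Total density bands = 46 + 112 + 521 = 679.
679 − 74 = 605 density bands lie beyond the stress band toward the growth surface.
Excluding 11 false density bands: 605 − 11 = 594.
Dividing by 2 density bands per year: 594 / 2 = 297 years.
The density band at the growth surface is 1904 CE, so the stress band dates to 1904 − 297 = 1607 CE.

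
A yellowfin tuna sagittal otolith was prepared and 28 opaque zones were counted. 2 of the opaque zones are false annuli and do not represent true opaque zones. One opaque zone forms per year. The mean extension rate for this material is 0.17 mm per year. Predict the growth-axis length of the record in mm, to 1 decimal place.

Adjusted count: 28 − 2 = 26 opaque zones.
26 years at 0.17 mm/year gives 0.17 × 26 = 4.4 mm.

4.4 mm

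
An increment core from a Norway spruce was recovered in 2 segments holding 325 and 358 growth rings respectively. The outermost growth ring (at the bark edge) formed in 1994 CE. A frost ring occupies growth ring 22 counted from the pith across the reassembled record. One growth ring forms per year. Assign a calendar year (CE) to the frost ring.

1333 CE

Total growth rings = 325 + 358 = 683.
Between growth ring 22 and the bark edge there are 683 − 22 = 661 growth rings.
Counting back 661 years from 1994 CE places the frost ring in 1994 − 661 = 1333 CE.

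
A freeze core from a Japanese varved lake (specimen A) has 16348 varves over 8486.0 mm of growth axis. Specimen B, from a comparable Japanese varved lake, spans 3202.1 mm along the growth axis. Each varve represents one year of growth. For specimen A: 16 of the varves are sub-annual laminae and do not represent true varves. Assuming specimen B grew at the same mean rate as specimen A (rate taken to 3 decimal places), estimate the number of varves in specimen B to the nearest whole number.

Specimen A: correcting the raw count gives 16348 − 16 = 16332 true varves.
A: 8486.0 mm over 16332 years gives 8486.0 / 16332 ≈ 0.520 mm/year.
For B, 3202.1 / 0.520 = 6157.88 years ≈ 6158 varves.

6158 varves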